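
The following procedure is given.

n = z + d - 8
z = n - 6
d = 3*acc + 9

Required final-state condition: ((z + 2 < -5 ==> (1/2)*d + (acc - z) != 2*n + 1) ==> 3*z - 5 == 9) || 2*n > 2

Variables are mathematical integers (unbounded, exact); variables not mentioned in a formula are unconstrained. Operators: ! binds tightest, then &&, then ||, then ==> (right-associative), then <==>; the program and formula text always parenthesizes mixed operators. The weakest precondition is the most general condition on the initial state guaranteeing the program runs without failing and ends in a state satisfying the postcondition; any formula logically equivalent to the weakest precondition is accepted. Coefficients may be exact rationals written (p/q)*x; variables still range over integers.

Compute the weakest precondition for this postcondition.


Working backward. After the program, the postcondition ((z + 2 < -5 ==> (1/2)*d + (acc - z) != 2*n + 1) ==> 3*z - 5 == 9) || 2*n > 2 must hold; in canonical form it is ((z < -7 ==> acc + (1/2)*d != 2*n + z + 1) ==> 3*z == 14) || 2*n > 2.
Before d := 3*acc + 9: ((z < -7 ==> (5/2)*acc != 2*n + z - 7/2) ==> 3*z == 14) || 2*n > 2
Before z := n - 6: ((n < -1 ==> (5/2)*acc != 3*n - 19/2) ==> 3*n == 32) || 2*n > 2
Before n := z + d - 8: ((d + z < 7 ==> (5/2)*acc != 3*d + 3*z - 67/2) ==> 3*d + 3*z == 56) || 2*d + 2*z > 18
Answer: WP = ((d + z < 7 ==> (5/2)*acc != 3*d + 3*z - 67/2) ==> 3*d + 3*z == 56) || 2*d + 2*z > 18


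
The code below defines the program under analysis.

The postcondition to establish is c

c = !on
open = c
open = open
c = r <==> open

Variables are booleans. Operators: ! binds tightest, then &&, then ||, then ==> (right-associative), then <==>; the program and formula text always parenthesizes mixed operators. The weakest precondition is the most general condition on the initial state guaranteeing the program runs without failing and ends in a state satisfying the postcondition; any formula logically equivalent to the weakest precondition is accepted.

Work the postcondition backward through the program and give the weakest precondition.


Working backward. After the program, c must hold.
Before c := r <==> open: r <==> open
Before open := open: r <==> open
Before open := c: r <==> c
Before c := !on: r <==> (!on)
Answer: WP = r <==> (!on)


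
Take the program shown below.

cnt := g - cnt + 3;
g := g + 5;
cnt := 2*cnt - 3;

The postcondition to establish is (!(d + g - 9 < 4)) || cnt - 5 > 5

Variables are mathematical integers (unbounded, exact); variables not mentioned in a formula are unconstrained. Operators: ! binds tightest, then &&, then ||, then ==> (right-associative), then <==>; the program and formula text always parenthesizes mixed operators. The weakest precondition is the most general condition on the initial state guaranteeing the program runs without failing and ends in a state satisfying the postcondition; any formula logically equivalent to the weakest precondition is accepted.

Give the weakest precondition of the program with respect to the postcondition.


Working backward. After the program, the postcondition (!(d + g - 9 < 4)) || cnt - 5 > 5 must hold; in canonical form it is (!(d + g < 13)) || cnt > 10.
Before cnt := 2*cnt - 3: (!(d + g < 13)) || 2*cnt > 13
Before g := g + 5: (!(d + g < 8)) || 2*cnt > 13
Before cnt := g - cnt + 3: (!(d + g < 8)) || 2*g > 2*cnt + 7
Answer: WP = (!(d + g < 8)) || 2*g > 2*cnt + 7


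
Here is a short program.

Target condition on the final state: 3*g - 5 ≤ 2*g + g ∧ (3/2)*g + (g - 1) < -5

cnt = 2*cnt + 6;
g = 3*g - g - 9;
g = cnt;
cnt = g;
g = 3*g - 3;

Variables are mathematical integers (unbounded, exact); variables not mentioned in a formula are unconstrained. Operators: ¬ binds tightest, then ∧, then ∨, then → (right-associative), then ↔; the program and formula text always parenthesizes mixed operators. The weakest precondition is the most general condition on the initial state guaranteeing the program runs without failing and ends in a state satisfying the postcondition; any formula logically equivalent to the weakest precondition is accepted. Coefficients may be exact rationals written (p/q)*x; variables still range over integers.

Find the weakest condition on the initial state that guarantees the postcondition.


Working backward. After the program, the postcondition 3*g - 5 ≤ 2*g + g ∧ (3/2)*g + (g - 1) < -5 must hold; in canonical form it is (5/2)*g < -4.
Before g := 3*g - 3: (15/2)*g < 7/2
Before cnt := g: (15/2)*g < 7/2
Before g := cnt: (15/2)*cnt < 7/2
Before g := 3*g - g - 9: (15/2)*cnt < 7/2
Before cnt := 2*cnt + 6: 15*cnt < -83/2
Answer: WP = 15*cnt < -83/2


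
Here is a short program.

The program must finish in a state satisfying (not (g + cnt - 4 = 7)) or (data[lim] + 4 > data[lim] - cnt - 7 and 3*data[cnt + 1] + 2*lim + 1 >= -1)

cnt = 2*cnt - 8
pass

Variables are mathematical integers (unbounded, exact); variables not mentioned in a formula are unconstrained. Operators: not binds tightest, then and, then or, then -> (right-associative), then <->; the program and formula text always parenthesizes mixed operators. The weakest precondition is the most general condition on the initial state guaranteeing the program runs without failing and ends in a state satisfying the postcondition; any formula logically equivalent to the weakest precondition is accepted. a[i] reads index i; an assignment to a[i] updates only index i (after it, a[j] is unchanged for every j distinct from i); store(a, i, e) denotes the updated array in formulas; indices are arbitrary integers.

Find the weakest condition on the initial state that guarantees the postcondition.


Working backward. After the program, the postcondition (not (g + cnt - 4 = 7)) or (data[lim] + 4 > data[lim] - cnt - 7 and 3*data[cnt + 1] + 2*lim + 1 >= -1) must hold; in canonical form it is (not (cnt + g = 11)) or (cnt > -11 and 3*data[cnt + 1] + 2*lim >= -2).
Before skip: (not (cnt + g = 11)) or (cnt > -11 and 3*data[cnt + 1] + 2*lim >= -2)
Before cnt := 2*cnt - 8: (not (2*cnt + g = 19)) or (2*cnt > -3 and 3*data[2*cnt - 7] + 2*lim >= -2)
Answer: WP = (not (2*cnt + g = 19)) or (2*cnt > -3 and 3*data[2*cnt - 7] + 2*lim >= -2)


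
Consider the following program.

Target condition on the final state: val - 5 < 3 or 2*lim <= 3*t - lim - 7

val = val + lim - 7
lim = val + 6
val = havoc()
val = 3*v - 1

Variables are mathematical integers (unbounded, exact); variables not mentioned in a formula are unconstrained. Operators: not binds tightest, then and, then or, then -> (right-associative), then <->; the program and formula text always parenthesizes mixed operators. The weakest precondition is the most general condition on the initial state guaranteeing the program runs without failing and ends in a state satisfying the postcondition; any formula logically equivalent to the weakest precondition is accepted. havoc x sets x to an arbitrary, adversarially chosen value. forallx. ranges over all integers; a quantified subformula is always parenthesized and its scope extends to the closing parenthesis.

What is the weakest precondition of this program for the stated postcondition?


Working backward. After the program, the postcondition val - 5 < 3 or 2*lim <= 3*t - lim - 7 must hold; in canonical form it is val < 8 or 3*lim <= 3*t - 7.
Before val := 3*v - 1: 3*v < 9 or 3*lim <= 3*t - 7
Before havoc val: 3*v < 9 or 3*lim <= 3*t - 7
Before lim := val + 6: 3*v < 9 or 3*val <= 3*t - 25
Before val := val + lim - 7: 3*v < 9 or 3*lim + 3*val <= 3*t - 4
Answer: WP = 3*v < 9 or 3*lim + 3*val <= 3*t - 4


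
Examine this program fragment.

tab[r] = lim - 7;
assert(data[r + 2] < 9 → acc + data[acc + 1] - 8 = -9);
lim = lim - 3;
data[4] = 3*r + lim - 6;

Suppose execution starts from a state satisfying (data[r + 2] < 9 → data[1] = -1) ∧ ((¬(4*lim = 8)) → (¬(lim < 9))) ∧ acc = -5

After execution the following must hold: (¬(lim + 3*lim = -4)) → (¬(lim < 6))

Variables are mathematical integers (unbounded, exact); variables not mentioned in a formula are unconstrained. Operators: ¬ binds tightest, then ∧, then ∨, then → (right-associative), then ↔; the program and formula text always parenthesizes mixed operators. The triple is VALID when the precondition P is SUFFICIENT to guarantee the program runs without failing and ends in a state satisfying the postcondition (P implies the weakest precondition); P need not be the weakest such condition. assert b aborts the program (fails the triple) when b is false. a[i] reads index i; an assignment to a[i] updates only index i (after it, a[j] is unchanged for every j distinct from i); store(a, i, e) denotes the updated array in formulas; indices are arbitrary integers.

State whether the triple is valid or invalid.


Working backward. After the program, the postcondition (¬(lim + 3*lim = -4)) → (¬(lim < 6)) must hold; in canonical form it is (¬(4*lim = -4)) → (¬(lim < 6)).
Before data[4] := 3*r + lim - 6: (¬(4*lim = -4)) → (¬(lim < 6))
Before lim := lim - 3: (¬(4*lim = 8)) → (¬(lim < 9))
Before assert data[r + 2] < 9 → acc + data[acc + 1] - 8 = -9: (data[r + 2] < 9 → data[acc + 1] + acc = -1) ∧ ((¬(4*lim = 8)) → (¬(lim < 9)))
Before tab[r] := lim - 7: (data[r + 2] < 9 → data[acc + 1] + acc = -1) ∧ ((¬(4*lim = 8)) → (¬(lim < 9)))
The weakest precondition is (data[r + 2] < 9 → data[acc + 1] + acc = -1) ∧ ((¬(4*lim = 8)) → (¬(lim < 9))).
Check whether (data[r + 2] < 9 → data[1] = -1) ∧ ((¬(4*lim = 8)) → (¬(lim < 9))) ∧ acc = -5 implies it.
Countermodel: at the initial state acc = -5, data = {[-4] = 3, [1] = -1, [5] = 0, elsewhere -1}, lim = 2, r = 3, the precondition holds but the weakest precondition fails.
Answer: invalid


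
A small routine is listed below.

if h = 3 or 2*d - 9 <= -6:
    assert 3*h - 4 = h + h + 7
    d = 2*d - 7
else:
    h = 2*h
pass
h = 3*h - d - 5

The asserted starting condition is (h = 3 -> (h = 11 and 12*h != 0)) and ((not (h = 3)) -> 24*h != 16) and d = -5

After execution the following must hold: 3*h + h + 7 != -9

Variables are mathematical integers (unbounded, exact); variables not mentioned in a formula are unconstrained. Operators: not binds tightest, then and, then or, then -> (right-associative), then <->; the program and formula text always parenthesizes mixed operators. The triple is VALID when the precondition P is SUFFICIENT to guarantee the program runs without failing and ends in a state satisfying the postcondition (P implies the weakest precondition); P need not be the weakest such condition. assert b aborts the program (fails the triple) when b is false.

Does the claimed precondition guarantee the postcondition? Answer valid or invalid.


Working backward. After the program, the postcondition 3*h + h + 7 != -9 must hold; in canonical form it is 4*h != -16.
Before h := 3*h - d - 5: 12*h != 4*d + 4
Before skip: 12*h != 4*d + 4
Then branch requires h = 11 and 12*h != 8*d - 24; else branch requires 24*h != 4*d + 4.
Before the if: ((h = 3 or 2*d <= 3) -> (h = 11 and 12*h != 8*d - 24)) and ((not (h = 3 or 2*d <= 3)) -> 24*h != 4*d + 4)
The weakest precondition is ((h = 3 or 2*d <= 3) -> (h = 11 and 12*h != 8*d - 24)) and ((not (h = 3 or 2*d <= 3)) -> 24*h != 4*d + 4).
Check whether (h = 3 -> (h = 11 and 12*h != 0)) and ((not (h = 3)) -> 24*h != 16) and d = -5 implies it.
Countermodel: at the initial state d = -5, h = 0, the precondition holds but the weakest precondition fails.
Answer: invalid


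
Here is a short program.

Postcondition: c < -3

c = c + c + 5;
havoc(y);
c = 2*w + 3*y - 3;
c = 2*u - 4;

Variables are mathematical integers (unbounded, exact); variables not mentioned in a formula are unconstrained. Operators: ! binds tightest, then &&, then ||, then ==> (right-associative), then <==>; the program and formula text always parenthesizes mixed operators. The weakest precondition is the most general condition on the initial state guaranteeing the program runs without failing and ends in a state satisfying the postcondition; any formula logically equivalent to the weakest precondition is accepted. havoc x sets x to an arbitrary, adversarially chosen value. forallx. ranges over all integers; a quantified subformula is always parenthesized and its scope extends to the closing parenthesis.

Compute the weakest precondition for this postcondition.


Working backward. After the program, c < -3 must hold.
Before c := 2*u - 4: 2*u < 1
Before c := 2*w + 3*y - 3: 2*u < 1
Before havoc y: 2*u < 1
Before c := c + c + 5: 2*u < 1
Answer: WP = 2*u < 1


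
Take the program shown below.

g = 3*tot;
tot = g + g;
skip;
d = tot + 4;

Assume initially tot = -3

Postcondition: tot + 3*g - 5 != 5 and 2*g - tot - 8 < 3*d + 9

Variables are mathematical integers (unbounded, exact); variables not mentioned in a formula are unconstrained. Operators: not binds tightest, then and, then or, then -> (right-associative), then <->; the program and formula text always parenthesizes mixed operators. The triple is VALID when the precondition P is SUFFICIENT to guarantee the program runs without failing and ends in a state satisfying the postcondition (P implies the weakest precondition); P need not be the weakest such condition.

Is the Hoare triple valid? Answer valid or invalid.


Working backward. After the program, the postcondition tot + 3*g - 5 != 5 and 2*g - tot - 8 < 3*d + 9 must hold; in canonical form it is 3*g + tot != 10 and 2*g < 3*d + tot + 17.
Before d := tot + 4: 3*g + tot != 10 and 2*g < 4*tot + 29
Before skip: 3*g + tot != 10 and 2*g < 4*tot + 29
Before tot := g + g: 5*g != 10 and 6*g > -29
Before g := 3*tot: 15*tot != 10 and 18*tot > -29
The weakest precondition is 15*tot != 10 and 18*tot > -29.
Check whether tot = -3 implies it.
Countermodel: at the initial state tot = -3, the precondition holds but the weakest precondition fails.
Answer: invalid


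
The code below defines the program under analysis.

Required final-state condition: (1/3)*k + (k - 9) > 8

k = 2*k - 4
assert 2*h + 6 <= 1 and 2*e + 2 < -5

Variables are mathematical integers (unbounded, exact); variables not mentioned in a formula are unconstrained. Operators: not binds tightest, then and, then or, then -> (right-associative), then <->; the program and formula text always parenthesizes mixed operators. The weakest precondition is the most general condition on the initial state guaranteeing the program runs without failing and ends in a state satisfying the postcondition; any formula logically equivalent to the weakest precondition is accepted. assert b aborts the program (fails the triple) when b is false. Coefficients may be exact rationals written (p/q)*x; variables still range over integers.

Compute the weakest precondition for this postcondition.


Working backward. After the program, the postcondition (1/3)*k + (k - 9) > 8 must hold; in canonical form it is (4/3)*k > 17.
Before assert 2*h + 6 <= 1 and 2*e + 2 < -5: 2*h <= -5 and 2*e < -7 and (4/3)*k > 17
Before k := 2*k - 4: 2*h <= -5 and 2*e < -7 and (8/3)*k > 67/3
Answer: WP = 2*h <= -5 and 2*e < -7 and (8/3)*k > 67/3


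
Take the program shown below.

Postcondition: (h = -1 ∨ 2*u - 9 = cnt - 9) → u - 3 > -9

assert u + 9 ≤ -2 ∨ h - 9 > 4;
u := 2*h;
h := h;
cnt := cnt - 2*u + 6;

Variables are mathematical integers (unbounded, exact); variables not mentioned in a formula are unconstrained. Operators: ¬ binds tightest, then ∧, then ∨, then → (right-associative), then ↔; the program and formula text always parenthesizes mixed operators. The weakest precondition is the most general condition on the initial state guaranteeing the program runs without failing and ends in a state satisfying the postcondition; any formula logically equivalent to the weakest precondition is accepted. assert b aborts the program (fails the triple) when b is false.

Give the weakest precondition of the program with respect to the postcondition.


Working backward. After the program, the postcondition (h = -1 ∨ 2*u - 9 = cnt - 9) → u - 3 > -9 must hold; in canonical form it is (h = -1 ∨ 2*u = cnt) → u > -6.
Before cnt := cnt - 2*u + 6: (h = -1 ∨ 4*u = cnt + 6) → u > -6
Before h := h: (h = -1 ∨ 4*u = cnt + 6) → u > -6
Before u := 2*h: (h = -1 ∨ 8*h = cnt + 6) → 2*h > -6
Before assert u + 9 ≤ -2 ∨ h - 9 > 4: (u ≤ -11 ∨ h > 13) ∧ ((h = -1 ∨ 8*h = cnt + 6) → 2*h > -6)
Answer: WP = (u ≤ -11 ∨ h > 13) ∧ ((h = -1 ∨ 8*h = cnt + 6) → 2*h > -6)


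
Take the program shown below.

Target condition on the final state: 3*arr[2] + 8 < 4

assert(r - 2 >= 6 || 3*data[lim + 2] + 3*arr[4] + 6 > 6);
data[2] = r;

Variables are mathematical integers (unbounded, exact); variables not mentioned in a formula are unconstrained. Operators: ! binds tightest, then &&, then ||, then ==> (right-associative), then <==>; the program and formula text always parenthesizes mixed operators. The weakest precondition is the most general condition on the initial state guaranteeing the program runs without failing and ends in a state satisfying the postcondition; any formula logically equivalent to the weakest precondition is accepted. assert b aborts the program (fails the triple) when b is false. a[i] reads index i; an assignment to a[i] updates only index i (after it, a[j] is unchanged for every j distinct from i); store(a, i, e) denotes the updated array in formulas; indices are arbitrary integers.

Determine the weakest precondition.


Working backward. After the program, the postcondition 3*arr[2] + 8 < 4 must hold; in canonical form it is 3*arr[2] < -4.
Before data[2] := r: 3*arr[2] < -4
Before assert r - 2 >= 6 || 3*data[lim + 2] + 3*arr[4] + 6 > 6: (r >= 8 || 3*arr[4] + 3*data[lim + 2] > 0) && 3*arr[2] < -4
Answer: WP = (r >= 8 || 3*arr[4] + 3*data[lim + 2] > 0) && 3*arr[2] < -4


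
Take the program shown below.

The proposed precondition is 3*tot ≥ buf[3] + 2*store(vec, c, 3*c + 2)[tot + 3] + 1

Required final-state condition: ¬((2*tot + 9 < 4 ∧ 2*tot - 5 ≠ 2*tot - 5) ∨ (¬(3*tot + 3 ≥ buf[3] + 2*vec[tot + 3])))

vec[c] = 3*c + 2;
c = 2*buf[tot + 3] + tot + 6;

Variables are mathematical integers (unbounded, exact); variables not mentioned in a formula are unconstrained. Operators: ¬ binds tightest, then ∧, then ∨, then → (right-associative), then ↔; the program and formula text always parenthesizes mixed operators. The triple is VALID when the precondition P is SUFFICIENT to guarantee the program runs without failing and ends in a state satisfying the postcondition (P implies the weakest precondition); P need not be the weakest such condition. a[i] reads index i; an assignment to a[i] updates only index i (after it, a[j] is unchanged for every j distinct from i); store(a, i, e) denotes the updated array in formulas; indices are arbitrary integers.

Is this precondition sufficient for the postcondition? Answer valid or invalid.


Working backward. After the program, the postcondition ¬((2*tot + 9 < 4 ∧ 2*tot - 5 ≠ 2*tot - 5) ∨ (¬(3*tot + 3 ≥ buf[3] + 2*vec[tot + 3]))) must hold; in canonical form it is 3*tot ≥ buf[3] + 2*vec[tot + 3] - 3.
Before c := 2*buf[tot + 3] + tot + 6: 3*tot ≥ buf[3] + 2*vec[tot + 3] - 3
Before vec[c] := 3*c + 2: 3*tot ≥ buf[3] + 2*store(vec, c, 3*c + 2)[tot + 3] - 3
The weakest precondition is 3*tot ≥ buf[3] + 2*store(vec, c, 3*c + 2)[tot + 3] - 3.
Check whether 3*tot ≥ buf[3] + 2*store(vec, c, 3*c + 2)[tot + 3] + 1 implies it.
Every state satisfying the precondition satisfies the weakest precondition: the implication holds.
Answer: valid


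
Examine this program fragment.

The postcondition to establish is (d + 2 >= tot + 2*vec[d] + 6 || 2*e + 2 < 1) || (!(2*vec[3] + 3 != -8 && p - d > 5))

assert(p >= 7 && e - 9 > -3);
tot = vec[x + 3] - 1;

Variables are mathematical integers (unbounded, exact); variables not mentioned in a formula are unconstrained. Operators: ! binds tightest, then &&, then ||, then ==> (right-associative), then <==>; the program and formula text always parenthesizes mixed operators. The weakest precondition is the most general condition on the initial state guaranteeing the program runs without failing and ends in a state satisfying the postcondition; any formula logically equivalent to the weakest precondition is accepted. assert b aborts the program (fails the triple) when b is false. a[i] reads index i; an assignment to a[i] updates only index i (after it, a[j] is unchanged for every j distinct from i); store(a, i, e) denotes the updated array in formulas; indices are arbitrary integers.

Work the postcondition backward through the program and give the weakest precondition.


Working backward. After the program, the postcondition (d + 2 >= tot + 2*vec[d] + 6 || 2*e + 2 < 1) || (!(2*vec[3] + 3 != -8 && p - d > 5)) must hold; in canonical form it is d >= 2*vec[d] + tot + 4 || 2*e < -1 || (!(2*vec[3] != -11 && p > d + 5)).
Before tot := vec[x + 3] - 1: d >= vec[x + 3] + 2*vec[d] + 3 || 2*e < -1 || (!(2*vec[3] != -11 && p > d + 5))
Before assert p >= 7 && e - 9 > -3: p >= 7 && e > 6 && (d >= vec[x + 3] + 2*vec[d] + 3 || 2*e < -1 || (!(2*vec[3] != -11 && p > d + 5)))
Answer: WP = p >= 7 && e > 6 && (d >= vec[x + 3] + 2*vec[d] + 3 || 2*e < -1 || (!(2*vec[3] != -11 && p > d + 5)))


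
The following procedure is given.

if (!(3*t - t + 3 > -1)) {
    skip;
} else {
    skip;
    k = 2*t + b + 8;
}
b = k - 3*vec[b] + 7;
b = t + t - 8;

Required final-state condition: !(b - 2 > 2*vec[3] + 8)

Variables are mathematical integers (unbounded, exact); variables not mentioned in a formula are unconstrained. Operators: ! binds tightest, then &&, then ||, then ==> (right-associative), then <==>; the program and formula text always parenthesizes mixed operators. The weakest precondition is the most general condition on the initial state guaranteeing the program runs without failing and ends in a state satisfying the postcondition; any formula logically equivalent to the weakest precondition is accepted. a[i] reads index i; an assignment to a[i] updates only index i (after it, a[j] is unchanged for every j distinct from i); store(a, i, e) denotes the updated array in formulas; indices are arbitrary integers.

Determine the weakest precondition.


Working backward. After the program, the postcondition !(b - 2 > 2*vec[3] + 8) must hold; in canonical form it is !(b > 2*vec[3] + 10).
Before b := t + t - 8: !(2*t > 2*vec[3] + 18)
Before b := k - 3*vec[b] + 7: !(2*t > 2*vec[3] + 18)
Then branch requires !(2*t > 2*vec[3] + 18); else branch requires !(2*t > 2*vec[3] + 18).
Before the if: ((!(2*t > -4)) ==> (!(2*t > 2*vec[3] + 18))) && (2*t > -4 ==> (!(2*t > 2*vec[3] + 18)))
Answer: WP = ((!(2*t > -4)) ==> (!(2*t > 2*vec[3] + 18))) && (2*t > -4 ==> (!(2*t > 2*vec[3] + 18)))


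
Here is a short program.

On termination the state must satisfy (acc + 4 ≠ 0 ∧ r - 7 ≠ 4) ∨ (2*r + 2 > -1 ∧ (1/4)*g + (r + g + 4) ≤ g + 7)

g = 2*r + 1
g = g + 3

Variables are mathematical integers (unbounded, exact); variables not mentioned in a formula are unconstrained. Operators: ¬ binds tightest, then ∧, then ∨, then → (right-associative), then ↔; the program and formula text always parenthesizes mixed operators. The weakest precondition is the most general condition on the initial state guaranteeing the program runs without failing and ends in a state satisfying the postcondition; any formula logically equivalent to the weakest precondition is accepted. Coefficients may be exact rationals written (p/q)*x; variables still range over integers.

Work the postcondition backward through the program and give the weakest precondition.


Working backward. After the program, the postcondition (acc + 4 ≠ 0 ∧ r - 7 ≠ 4) ∨ (2*r + 2 > -1 ∧ (1/4)*g + (r + g + 4) ≤ g + 7) must hold; in canonical form it is (acc ≠ -4 ∧ r ≠ 11) ∨ (2*r > -3 ∧ (1/4)*g + r ≤ 3).
Before g := g + 3: (acc ≠ -4 ∧ r ≠ 11) ∨ (2*r > -3 ∧ (1/4)*g + r ≤ 9/4)
Before g := 2*r + 1: (acc ≠ -4 ∧ r ≠ 11) ∨ (2*r > -3 ∧ (3/2)*r ≤ 2)
Answer: WP = (acc ≠ -4 ∧ r ≠ 11) ∨ (2*r > -3 ∧ (3/2)*r ≤ 2)


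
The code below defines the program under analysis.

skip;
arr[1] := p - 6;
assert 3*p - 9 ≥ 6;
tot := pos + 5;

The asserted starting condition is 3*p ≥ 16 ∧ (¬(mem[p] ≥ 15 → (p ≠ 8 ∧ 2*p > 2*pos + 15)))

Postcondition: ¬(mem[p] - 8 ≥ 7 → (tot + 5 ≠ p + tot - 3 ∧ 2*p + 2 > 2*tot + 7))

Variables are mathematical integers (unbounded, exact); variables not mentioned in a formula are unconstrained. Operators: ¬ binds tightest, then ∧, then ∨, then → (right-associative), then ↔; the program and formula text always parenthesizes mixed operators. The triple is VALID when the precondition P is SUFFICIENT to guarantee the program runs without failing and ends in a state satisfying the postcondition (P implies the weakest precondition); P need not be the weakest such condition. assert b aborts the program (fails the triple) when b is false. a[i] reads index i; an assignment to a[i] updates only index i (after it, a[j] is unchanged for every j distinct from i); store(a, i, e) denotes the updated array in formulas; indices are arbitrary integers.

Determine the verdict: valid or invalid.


Working backward. After the program, the postcondition ¬(mem[p] - 8 ≥ 7 → (tot + 5 ≠ p + tot - 3 ∧ 2*p + 2 > 2*tot + 7)) must hold; in canonical form it is ¬(mem[p] ≥ 15 → (p ≠ 8 ∧ 2*p > 2*tot + 5)).
Before tot := pos + 5: ¬(mem[p] ≥ 15 → (p ≠ 8 ∧ 2*p > 2*pos + 15))
Before assert 3*p - 9 ≥ 6: 3*p ≥ 15 ∧ (¬(mem[p] ≥ 15 → (p ≠ 8 ∧ 2*p > 2*pos + 15)))
Before arr[1] := p - 6: 3*p ≥ 15 ∧ (¬(mem[p] ≥ 15 → (p ≠ 8 ∧ 2*p > 2*pos + 15)))
Before skip: 3*p ≥ 15 ∧ (¬(mem[p] ≥ 15 → (p ≠ 8 ∧ 2*p > 2*pos + 15)))
The weakest precondition is 3*p ≥ 15 ∧ (¬(mem[p] ≥ 15 → (p ≠ 8 ∧ 2*p > 2*pos + 15))).
Check whether 3*p ≥ 16 ∧ (¬(mem[p] ≥ 15 → (p ≠ 8 ∧ 2*p > 2*pos + 15))) implies it.
Every state satisfying the precondition satisfies the weakest precondition: the implication holds.
Answer: valid


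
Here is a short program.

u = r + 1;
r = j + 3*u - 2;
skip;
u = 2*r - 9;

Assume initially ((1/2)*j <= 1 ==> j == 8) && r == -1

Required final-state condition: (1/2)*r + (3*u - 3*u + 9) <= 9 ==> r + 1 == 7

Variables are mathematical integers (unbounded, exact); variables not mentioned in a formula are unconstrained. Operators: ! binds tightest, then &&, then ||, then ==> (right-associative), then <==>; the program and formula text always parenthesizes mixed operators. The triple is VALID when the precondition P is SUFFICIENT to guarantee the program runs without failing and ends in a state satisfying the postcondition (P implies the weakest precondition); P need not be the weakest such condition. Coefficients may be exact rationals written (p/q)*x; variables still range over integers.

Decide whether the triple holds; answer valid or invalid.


Working backward. After the program, the postcondition (1/2)*r + (3*u - 3*u + 9) <= 9 ==> r + 1 == 7 must hold; in canonical form it is (1/2)*r <= 0 ==> r == 6.
Before u := 2*r - 9: (1/2)*r <= 0 ==> r == 6
Before skip: (1/2)*r <= 0 ==> r == 6
Before r := j + 3*u - 2: (1/2)*j + (3/2)*u <= 1 ==> j + 3*u == 8
Before u := r + 1: (1/2)*j + (3/2)*r <= -1/2 ==> j + 3*r == 5
The weakest precondition is (1/2)*j + (3/2)*r <= -1/2 ==> j + 3*r == 5.
Check whether ((1/2)*j <= 1 ==> j == 8) && r == -1 implies it.
Every state satisfying the precondition satisfies the weakest precondition: the implication holds.
Answer: valid


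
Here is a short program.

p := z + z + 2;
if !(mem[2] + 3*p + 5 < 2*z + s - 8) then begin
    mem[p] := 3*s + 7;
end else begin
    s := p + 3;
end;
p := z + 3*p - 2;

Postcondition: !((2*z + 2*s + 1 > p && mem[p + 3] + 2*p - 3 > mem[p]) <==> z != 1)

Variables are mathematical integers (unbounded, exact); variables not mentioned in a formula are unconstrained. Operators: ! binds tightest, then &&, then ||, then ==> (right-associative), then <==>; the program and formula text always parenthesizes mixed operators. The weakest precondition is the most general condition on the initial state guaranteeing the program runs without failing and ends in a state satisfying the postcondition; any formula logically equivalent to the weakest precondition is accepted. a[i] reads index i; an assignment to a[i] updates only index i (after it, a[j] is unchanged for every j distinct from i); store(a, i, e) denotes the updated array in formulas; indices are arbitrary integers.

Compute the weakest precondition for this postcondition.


Working backward. After the program, the postcondition !((2*z + 2*s + 1 > p && mem[p + 3] + 2*p - 3 > mem[p]) <==> z != 1) must hold; in canonical form it is !((2*s + 2*z > p - 1 && mem[p + 3] + 2*p > mem[p] + 3) <==> z != 1).
Before p := z + 3*p - 2: !((2*s + z > 3*p - 3 && mem[3*p + z + 1] + 6*p + 2*z > mem[3*p + z - 2] + 7) <==> z != 1)
Then branch requires !((2*s + z > 3*p - 3 && store(mem, p, 3*s + 7)[3*p + z + 1] + 6*p + 2*z > store(mem, p, 3*s + 7)[3*p + z - 2] + 7) <==> z != 1); else branch requires !((z > p - 9 && mem[3*p + z + 1] + 6*p + 2*z > mem[3*p + z - 2] + 7) <==> z != 1).
Before the if: ((!(mem[2] + 3*p < s + 2*z - 13)) ==> (!((2*s + z > 3*p - 3 && store(mem, p, 3*s + 7)[3*p + z + 1] + 6*p + 2*z > store(mem, p, 3*s + 7)[3*p + z - 2] + 7) <==> z != 1))) && (mem[2] + 3*p < s + 2*z - 13 ==> (!((z > p - 9 && mem[3*p + z + 1] + 6*p + 2*z > mem[3*p + z - 2] + 7) <==> z != 1)))
Before p := z + z + 2: ((!(mem[2] + 4*z < s - 19)) ==> (!((2*s > 5*z + 3 && store(mem, 2*z + 2, 3*s + 7)[7*z + 7] + 14*z > store(mem, 2*z + 2, 3*s + 7)[7*z + 4] - 5) <==> z != 1))) && (mem[2] + 4*z < s - 19 ==> (!((z < 7 && mem[7*z + 7] + 14*z > mem[7*z + 4] - 5) <==> z != 1)))
Answer: WP = ((!(mem[2] + 4*z < s - 19)) ==> (!((2*s > 5*z + 3 && store(mem, 2*z + 2, 3*s + 7)[7*z + 7] + 14*z > store(mem, 2*z + 2, 3*s + 7)[7*z + 4] - 5) <==> z != 1))) && (mem[2] + 4*z < s - 19 ==> (!((z < 7 && mem[7*z + 7] + 14*z > mem[7*z + 4] - 5) <==> z != 1)))


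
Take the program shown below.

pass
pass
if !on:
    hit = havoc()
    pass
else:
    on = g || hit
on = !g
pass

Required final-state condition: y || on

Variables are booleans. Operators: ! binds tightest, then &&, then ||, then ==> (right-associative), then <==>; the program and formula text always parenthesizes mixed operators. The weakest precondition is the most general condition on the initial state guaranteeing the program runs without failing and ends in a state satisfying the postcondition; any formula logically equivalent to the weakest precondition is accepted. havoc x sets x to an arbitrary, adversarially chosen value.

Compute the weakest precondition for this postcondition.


Working backward. After the program, y || on must hold.
Before skip: y || on
Before on := !g: y || (!g)
Then branch requires y || (!g); else branch requires y || (!g).
Before the if: ((!on) ==> (y || (!g))) && (on ==> (y || (!g)))
Before skip: ((!on) ==> (y || (!g))) && (on ==> (y || (!g)))
Before skip: ((!on) ==> (y || (!g))) && (on ==> (y || (!g)))
Answer: WP = ((!on) ==> (y || (!g))) && (on ==> (y || (!g)))


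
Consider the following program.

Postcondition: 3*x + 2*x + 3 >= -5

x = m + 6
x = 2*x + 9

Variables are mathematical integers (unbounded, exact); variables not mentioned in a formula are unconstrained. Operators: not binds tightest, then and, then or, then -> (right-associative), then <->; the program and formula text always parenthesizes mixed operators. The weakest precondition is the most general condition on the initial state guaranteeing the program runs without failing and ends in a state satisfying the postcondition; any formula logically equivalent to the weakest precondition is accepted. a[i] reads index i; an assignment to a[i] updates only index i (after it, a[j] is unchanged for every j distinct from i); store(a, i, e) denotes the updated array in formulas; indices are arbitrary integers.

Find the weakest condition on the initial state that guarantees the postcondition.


Working backward. After the program, the postcondition 3*x + 2*x + 3 >= -5 must hold; in canonical form it is 5*x >= -8.
Before x := 2*x + 9: 10*x >= -53
Before x := m + 6: 10*m >= -113
Answer: WP = 10*m >= -113


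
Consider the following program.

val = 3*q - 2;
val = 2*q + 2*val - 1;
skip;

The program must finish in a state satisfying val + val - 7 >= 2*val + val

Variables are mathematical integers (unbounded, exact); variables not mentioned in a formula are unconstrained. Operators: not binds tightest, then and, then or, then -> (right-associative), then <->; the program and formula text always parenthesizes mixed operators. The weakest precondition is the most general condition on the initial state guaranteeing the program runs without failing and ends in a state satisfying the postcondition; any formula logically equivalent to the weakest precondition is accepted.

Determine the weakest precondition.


Working backward. After the program, the postcondition val + val - 7 >= 2*val + val must hold; in canonical form it is val <= -7.
Before skip: val <= -7
Before val := 2*q + 2*val - 1: 2*q + 2*val <= -6
Before val := 3*q - 2: 8*q <= -2
Answer: WP = 8*q <= -2


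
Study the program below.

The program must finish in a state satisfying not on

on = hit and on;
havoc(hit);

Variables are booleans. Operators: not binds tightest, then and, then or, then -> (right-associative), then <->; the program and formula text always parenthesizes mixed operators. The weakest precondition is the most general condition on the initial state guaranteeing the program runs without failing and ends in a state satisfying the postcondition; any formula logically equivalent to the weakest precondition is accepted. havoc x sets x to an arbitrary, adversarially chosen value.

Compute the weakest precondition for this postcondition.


Working backward. After the program, not on must hold.
Before havoc hit: not on
Before on := hit and on: not (hit and on)
Answer: WP = not (hit and on)


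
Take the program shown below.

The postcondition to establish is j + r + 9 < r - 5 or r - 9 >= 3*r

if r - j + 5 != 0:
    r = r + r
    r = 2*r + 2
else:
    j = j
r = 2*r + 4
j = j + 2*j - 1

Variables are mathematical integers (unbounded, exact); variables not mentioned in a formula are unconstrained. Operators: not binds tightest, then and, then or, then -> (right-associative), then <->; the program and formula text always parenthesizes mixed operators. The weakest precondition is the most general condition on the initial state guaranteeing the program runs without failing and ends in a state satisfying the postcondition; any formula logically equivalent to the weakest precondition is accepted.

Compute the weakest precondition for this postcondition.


Working backward. After the program, the postcondition j + r + 9 < r - 5 or r - 9 >= 3*r must hold; in canonical form it is j < -14 or 2*r <= -9.
Before j := j + 2*j - 1: 3*j < -13 or 2*r <= -9
Before r := 2*r + 4: 3*j < -13 or 4*r <= -17
Then branch requires 3*j < -13 or 16*r <= -25; else branch requires 3*j < -13 or 4*r <= -17.
Before the if: (r != j - 5 -> (3*j < -13 or 16*r <= -25)) and ((not (r != j - 5)) -> (3*j < -13 or 4*r <= -17))
Answer: WP = (r != j - 5 -> (3*j < -13 or 16*r <= -25)) and ((not (r != j - 5)) -> (3*j < -13 or 4*r <= -17))


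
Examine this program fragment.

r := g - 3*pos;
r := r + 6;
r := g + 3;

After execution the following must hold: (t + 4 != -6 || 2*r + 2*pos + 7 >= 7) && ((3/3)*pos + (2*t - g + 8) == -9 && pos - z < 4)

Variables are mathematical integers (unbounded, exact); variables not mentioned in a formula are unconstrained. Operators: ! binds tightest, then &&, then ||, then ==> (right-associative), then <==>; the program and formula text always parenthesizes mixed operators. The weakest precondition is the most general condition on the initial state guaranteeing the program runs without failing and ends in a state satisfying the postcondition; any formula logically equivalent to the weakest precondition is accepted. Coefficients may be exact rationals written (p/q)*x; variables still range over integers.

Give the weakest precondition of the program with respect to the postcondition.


Working backward. After the program, the postcondition (t + 4 != -6 || 2*r + 2*pos + 7 >= 7) && ((3/3)*pos + (2*t - g + 8) == -9 && pos - z < 4) must hold; in canonical form it is (t != -10 || 2*pos + 2*r >= 0) && pos + 2*t == g - 17 && pos < z + 4.
Before r := g + 3: (t != -10 || 2*g + 2*pos >= -6) && pos + 2*t == g - 17 && pos < z + 4
Before r := r + 6: (t != -10 || 2*g + 2*pos >= -6) && pos + 2*t == g - 17 && pos < z + 4
Before r := g - 3*pos: (t != -10 || 2*g + 2*pos >= -6) && pos + 2*t == g - 17 && pos < z + 4
Answer: WP = (t != -10 || 2*g + 2*pos >= -6) && pos + 2*t == g - 17 && pos < z + 4


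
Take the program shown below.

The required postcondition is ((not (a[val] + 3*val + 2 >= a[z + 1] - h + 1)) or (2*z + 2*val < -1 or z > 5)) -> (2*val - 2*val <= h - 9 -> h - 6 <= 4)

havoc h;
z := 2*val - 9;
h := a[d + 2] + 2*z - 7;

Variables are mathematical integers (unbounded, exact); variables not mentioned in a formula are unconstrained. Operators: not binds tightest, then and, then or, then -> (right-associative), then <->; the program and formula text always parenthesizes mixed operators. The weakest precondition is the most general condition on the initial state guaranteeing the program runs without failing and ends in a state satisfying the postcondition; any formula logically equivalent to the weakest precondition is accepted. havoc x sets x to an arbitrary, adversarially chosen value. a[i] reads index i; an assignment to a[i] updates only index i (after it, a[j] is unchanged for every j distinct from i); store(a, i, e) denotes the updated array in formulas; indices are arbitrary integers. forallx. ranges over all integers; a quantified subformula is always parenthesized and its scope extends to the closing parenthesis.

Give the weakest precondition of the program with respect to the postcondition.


Working backward. After the program, the postcondition ((not (a[val] + 3*val + 2 >= a[z + 1] - h + 1)) or (2*z + 2*val < -1 or z > 5)) -> (2*val - 2*val <= h - 9 -> h - 6 <= 4) must hold; in canonical form it is ((not (a[val] + h + 3*val >= a[z + 1] - 1)) or 2*val + 2*z < -1 or z > 5) -> (h >= 9 -> h <= 10).
Before h := a[d + 2] + 2*z - 7: ((not (a[d + 2] + a[val] + 3*val + 2*z >= a[z + 1] + 6)) or 2*val + 2*z < -1 or z > 5) -> (a[d + 2] + 2*z >= 16 -> a[d + 2] + 2*z <= 17)
Before z := 2*val - 9: ((not (a[d + 2] + a[val] + 7*val >= a[2*val - 8] + 24)) or 6*val < 17 or 2*val > 14) -> (a[d + 2] + 4*val >= 34 -> a[d + 2] + 4*val <= 35)
Before havoc h: ((not (a[d + 2] + a[val] + 7*val >= a[2*val - 8] + 24)) or 6*val < 17 or 2*val > 14) -> (a[d + 2] + 4*val >= 34 -> a[d + 2] + 4*val <= 35)
Answer: WP = ((not (a[d + 2] + a[val] + 7*val >= a[2*val - 8] + 24)) or 6*val < 17 or 2*val > 14) -> (a[d + 2] + 4*val >= 34 -> a[d + 2] + 4*val <= 35)


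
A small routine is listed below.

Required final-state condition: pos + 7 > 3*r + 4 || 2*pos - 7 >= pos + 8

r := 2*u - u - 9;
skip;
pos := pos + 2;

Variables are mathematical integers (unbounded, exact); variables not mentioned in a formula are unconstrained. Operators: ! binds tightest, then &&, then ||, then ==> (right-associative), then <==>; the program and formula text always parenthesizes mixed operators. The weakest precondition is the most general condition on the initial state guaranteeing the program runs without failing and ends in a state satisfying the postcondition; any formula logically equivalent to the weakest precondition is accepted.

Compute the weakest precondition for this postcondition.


Working backward. After the program, the postcondition pos + 7 > 3*r + 4 || 2*pos - 7 >= pos + 8 must hold; in canonical form it is pos > 3*r - 3 || pos >= 15.
Before pos := pos + 2: pos > 3*r - 5 || pos >= 13
Before skip: pos > 3*r - 5 || pos >= 13
Before r := 2*u - u - 9: pos > 3*u - 32 || pos >= 13
Answer: WP = pos > 3*u - 32 || pos >= 13


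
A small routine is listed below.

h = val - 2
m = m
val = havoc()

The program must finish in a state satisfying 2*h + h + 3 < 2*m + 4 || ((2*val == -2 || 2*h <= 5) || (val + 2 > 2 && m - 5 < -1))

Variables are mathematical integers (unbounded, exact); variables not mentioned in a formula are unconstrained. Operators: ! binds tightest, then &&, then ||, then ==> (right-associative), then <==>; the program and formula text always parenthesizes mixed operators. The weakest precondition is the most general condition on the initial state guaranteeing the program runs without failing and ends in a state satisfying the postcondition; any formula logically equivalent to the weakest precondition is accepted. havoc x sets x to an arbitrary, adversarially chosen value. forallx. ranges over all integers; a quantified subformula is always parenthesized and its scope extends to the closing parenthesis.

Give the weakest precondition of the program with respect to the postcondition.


Working backward. After the program, the postcondition 2*h + h + 3 < 2*m + 4 || ((2*val == -2 || 2*h <= 5) || (val + 2 > 2 && m - 5 < -1)) must hold; in canonical form it is 3*h < 2*m + 1 || 2*val == -2 || 2*h <= 5 || (val > 0 && m < 4).
Before havoc val: forall val_1. (3*h < 2*m + 1 || 2*val_1 == -2 || 2*h <= 5 || (val_1 > 0 && m < 4))
Before m := m: forall val_1. (3*h < 2*m + 1 || 2*val_1 == -2 || 2*h <= 5 || (val_1 > 0 && m < 4))
Before h := val - 2: forall val_1. (3*val < 2*m + 7 || 2*val_1 == -2 || 2*val <= 9 || (val_1 > 0 && m < 4))
Answer: WP = forall val_1. (3*val < 2*m + 7 || 2*val_1 == -2 || 2*val <= 9 || (val_1 > 0 && m < 4))
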